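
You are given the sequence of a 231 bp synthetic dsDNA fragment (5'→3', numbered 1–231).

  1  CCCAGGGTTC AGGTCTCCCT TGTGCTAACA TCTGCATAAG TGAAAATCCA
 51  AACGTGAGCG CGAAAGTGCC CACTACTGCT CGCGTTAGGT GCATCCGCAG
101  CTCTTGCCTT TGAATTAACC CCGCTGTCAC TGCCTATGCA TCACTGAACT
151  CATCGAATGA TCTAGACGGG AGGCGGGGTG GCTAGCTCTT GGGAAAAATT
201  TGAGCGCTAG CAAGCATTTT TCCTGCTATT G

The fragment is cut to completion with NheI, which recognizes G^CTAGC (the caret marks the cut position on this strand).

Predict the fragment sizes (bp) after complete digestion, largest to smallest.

NheI sites (GCTAGC) start at positions 181, 206.
NheI cuts after the first base of each site, so after positions 181, 206.
Linear molecule, 2 cuts → 3 fragments:
  1–181 → 181 bp
  182–206 → 25 bp
  207–231 → 25 bp
Sorted largest to smallest: 181, 25, 25 bp.

181, 25, 25 bp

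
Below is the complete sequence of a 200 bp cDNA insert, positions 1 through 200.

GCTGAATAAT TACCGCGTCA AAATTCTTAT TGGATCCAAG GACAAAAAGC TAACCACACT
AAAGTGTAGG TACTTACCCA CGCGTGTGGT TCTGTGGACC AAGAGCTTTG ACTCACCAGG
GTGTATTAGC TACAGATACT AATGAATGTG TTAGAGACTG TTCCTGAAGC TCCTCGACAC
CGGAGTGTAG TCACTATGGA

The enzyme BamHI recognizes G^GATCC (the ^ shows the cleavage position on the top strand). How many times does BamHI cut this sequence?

1

GGATCC occurs starting at position 32.
BamHI cuts at 1 site.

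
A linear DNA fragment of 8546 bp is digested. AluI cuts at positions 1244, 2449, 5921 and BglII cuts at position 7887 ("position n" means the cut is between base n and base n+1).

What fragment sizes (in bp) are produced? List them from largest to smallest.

Combined cut positions (sorted): 1244, 2449, 5921, 7887.
Linear molecule, 4 cuts → 5 fragments:
  1244 − 0 = 1244 bp
  2449 − 1244 = 1205 bp
  5921 − 2449 = 3472 bp
  7887 − 5921 = 1966 bp
  8546 − 7887 = 659 bp
Sorted largest to smallest: 3472, 1966, 1244, 1205, 659 bp.

3472, 1966, 1244, 1205, 659 bp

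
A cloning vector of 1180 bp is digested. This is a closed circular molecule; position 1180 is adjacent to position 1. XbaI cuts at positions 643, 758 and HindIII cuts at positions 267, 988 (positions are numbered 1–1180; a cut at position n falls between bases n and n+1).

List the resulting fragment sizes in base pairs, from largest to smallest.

459, 376, 230, 115 bp

Combined cut positions (sorted): 267, 643, 758, 988.
Circular molecule, 4 cuts → 4 fragments:
  643 − 267 = 376 bp
  758 − 643 = 115 bp
  988 − 758 = 230 bp
  wrap: 1180 − 988 + 267 = 459 bp
Sorted largest to smallest: 459, 376, 230, 115 bp.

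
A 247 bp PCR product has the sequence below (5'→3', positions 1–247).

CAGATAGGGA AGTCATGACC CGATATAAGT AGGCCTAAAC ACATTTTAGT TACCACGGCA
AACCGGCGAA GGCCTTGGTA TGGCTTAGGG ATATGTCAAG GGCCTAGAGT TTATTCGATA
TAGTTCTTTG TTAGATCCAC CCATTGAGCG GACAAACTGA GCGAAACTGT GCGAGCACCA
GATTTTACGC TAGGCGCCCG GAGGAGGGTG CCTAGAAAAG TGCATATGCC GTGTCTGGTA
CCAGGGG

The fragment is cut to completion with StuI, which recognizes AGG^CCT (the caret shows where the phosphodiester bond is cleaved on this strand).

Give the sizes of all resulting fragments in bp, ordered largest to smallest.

StuI sites (AGGCCT) start at positions 31, 70.
StuI cuts after base 3 of each site, so after positions 33, 72.
Linear molecule, 2 cuts → 3 fragments:
  1–33 → 33 bp
  34–72 → 39 bp
  73–247 → 175 bp
Sorted largest to smallest: 175, 39, 33 bp.

175, 39, 33 bp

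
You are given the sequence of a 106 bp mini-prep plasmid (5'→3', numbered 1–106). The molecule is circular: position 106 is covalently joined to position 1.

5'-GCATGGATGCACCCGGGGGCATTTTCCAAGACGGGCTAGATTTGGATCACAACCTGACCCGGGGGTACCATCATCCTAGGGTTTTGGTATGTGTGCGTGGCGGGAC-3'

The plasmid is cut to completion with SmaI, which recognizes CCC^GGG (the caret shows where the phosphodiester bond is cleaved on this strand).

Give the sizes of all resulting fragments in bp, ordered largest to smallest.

SmaI sites (CCCGGG) start at positions 12, 58.
SmaI cuts after base 3 of each site, so after positions 14, 60.
Circular molecule, 2 cuts → 2 fragments:
  15–60 → 46 bp
  61–106 then 1–14 → 46 + 14 = 60 bp
Sorted largest to smallest: 60, 46 bp.

60, 46 bp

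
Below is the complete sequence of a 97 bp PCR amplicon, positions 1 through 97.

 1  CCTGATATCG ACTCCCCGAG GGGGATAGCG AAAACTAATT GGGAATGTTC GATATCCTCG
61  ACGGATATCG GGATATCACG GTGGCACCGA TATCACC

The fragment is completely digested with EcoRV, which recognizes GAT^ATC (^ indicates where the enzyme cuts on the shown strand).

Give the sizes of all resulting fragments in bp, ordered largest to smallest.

47, 17, 13, 8, 6, 6 bp

EcoRV sites (GATATC) start at positions 4, 51, 64, 72, 89.
EcoRV cuts after base 3 of each site, so after positions 6, 53, 66, 74, 91.
Linear molecule, 5 cuts → 6 fragments:
  1–6 → 6 bp
  7–53 → 47 bp
  54–66 → 13 bp
  67–74 → 8 bp
  75–91 → 17 bp
  92–97 → 6 bp
Sorted largest to smallest: 47, 17, 13, 8, 6, 6 bp.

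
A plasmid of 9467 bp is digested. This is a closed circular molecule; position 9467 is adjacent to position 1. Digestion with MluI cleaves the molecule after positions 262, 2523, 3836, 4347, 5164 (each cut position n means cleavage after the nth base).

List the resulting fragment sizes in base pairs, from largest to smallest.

4565, 2261, 1313, 817, 511 bp

Circular molecule, 5 cuts → 5 fragments:
  2523 − 262 = 2261 bp
  3836 − 2523 = 1313 bp
  4347 − 3836 = 511 bp
  5164 − 4347 = 817 bp
  wrap: 9467 − 5164 + 262 = 4565 bp
Sorted largest to smallest: 4565, 2261, 1313, 817, 511 bp.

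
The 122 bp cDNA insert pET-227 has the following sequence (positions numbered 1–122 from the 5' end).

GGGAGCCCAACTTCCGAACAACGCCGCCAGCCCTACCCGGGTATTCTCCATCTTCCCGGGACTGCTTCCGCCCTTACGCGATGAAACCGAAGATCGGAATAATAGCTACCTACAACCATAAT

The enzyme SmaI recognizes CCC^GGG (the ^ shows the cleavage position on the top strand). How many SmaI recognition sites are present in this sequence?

2

CCCGGG occurs starting at positions 36, 55.
SmaI cuts at 2 sites.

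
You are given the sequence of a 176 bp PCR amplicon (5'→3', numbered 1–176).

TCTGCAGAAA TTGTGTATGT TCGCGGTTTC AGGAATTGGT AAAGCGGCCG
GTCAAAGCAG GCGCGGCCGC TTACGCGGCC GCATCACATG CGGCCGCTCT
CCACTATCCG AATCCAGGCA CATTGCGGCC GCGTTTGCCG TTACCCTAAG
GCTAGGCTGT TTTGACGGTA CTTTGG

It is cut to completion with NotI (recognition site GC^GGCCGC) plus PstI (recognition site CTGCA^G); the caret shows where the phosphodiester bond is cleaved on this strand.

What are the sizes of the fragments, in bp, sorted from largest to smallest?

58, 50, 35, 15, 12, 6 bp

NotI sites (GCGGCCGC) start at positions 63, 75, 90, 125.
NotI cuts after base 2 of each site, so after positions 64, 76, 91, 126.
The PstI site (CTGCAG) starts at position 2.
PstI cuts after base 5 of each site (before the last base), so after position 6.
Combined cut positions: 6, 64, 76, 91, 126.
Linear molecule, 5 cuts → 6 fragments:
  1–6 → 6 bp
  7–64 → 58 bp
  65–76 → 12 bp
  77–91 → 15 bp
  92–126 → 35 bp
  127–176 → 50 bp
Sorted largest to smallest: 58, 50, 35, 15, 12, 6 bp.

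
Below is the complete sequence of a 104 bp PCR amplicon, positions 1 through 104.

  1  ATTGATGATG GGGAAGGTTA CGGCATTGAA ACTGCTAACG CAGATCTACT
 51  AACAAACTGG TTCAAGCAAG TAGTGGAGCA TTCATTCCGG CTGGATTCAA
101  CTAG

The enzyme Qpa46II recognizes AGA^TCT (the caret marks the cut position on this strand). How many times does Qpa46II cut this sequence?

AGATCT occurs starting at position 42.
Qpa46II cuts at 1 site.

1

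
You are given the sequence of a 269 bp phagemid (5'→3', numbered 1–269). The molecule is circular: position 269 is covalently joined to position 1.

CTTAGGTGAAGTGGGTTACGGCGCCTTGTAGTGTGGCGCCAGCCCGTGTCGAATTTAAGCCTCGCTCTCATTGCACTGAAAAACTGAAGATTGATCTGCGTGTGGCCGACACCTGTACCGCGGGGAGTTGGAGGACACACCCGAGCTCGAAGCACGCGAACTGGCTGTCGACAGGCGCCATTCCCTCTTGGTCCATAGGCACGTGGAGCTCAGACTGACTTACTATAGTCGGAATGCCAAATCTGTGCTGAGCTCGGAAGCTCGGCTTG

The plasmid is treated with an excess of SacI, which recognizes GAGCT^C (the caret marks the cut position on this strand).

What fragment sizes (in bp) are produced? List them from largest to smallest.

162, 63, 44 bp

SacI sites (GAGCTC) start at positions 143, 206, 250.
SacI cuts after base 5 of each site (before the last base), so after positions 147, 210, 254.
Circular molecule, 3 cuts → 3 fragments:
  148–210 → 63 bp
  211–254 → 44 bp
  255–269 then 1–147 → 15 + 147 = 162 bp
Sorted largest to smallest: 162, 63, 44 bp.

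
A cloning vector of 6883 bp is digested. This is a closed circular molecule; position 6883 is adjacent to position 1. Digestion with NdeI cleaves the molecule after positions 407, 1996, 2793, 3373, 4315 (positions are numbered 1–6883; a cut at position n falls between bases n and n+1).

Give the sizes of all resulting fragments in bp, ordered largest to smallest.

Circular molecule, 5 cuts → 5 fragments:
  1996 − 407 = 1589 bp
  2793 − 1996 = 797 bp
  3373 − 2793 = 580 bp
  4315 − 3373 = 942 bp
  wrap: 6883 − 4315 + 407 = 2975 bp
Sorted largest to smallest: 2975, 1589, 942, 797, 580 bp.

2975, 1589, 942, 797, 580 bp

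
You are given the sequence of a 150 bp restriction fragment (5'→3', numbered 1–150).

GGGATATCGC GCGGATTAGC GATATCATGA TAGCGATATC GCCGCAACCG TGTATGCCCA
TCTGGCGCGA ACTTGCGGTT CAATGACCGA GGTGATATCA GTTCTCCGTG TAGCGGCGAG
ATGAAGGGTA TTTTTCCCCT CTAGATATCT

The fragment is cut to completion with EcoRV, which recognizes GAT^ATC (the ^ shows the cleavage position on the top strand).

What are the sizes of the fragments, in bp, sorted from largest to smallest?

EcoRV sites (GATATC) start at positions 3, 21, 35, 94, 144.
EcoRV cuts after base 3 of each site, so after positions 5, 23, 37, 96, 146.
Linear molecule, 5 cuts → 6 fragments:
  1–5 → 5 bp
  6–23 → 18 bp
  24–37 → 14 bp
  38–96 → 59 bp
  97–146 → 50 bp
  147–150 → 4 bp
Sorted largest to smallest: 59, 50, 18, 14, 5, 4 bp.

59, 50, 18, 14, 5, 4 bp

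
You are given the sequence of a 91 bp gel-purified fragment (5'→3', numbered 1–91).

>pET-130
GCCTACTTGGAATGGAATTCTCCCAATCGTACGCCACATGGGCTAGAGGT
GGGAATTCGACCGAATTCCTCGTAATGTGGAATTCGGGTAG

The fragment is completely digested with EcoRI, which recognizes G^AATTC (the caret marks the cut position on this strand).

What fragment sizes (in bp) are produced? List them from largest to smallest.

EcoRI sites (GAATTC) start at positions 15, 53, 63, 80.
EcoRI cuts after the first base of each site, so after positions 15, 53, 63, 80.
Linear molecule, 4 cuts → 5 fragments:
  1–15 → 15 bp
  16–53 → 38 bp
  54–63 → 10 bp
  64–80 → 17 bp
  81–91 → 11 bp
Sorted largest to smallest: 38, 17, 15, 11, 10 bp.

38, 17, 15, 11, 10 bp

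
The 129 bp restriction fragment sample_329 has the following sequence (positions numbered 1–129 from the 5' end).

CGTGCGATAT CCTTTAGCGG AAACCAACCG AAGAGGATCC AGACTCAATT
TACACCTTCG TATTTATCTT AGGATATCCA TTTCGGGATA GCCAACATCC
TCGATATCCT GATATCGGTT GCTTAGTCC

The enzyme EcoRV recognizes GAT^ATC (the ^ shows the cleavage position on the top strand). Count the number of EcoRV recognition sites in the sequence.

4

GATATC occurs starting at positions 6, 73, 103, 111.
EcoRV cuts at 4 sites.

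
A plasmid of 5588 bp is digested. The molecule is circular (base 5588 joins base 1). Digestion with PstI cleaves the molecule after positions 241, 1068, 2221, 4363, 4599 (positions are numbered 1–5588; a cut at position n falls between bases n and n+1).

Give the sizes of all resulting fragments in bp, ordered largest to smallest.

2142, 1230, 1153, 827, 236 bp

Circular molecule, 5 cuts → 5 fragments:
  1068 − 241 = 827 bp
  2221 − 1068 = 1153 bp
  4363 − 2221 = 2142 bp
  4599 − 4363 = 236 bp
  wrap: 5588 − 4599 + 241 = 1230 bp
Sorted largest to smallest: 2142, 1230, 1153, 827, 236 bp.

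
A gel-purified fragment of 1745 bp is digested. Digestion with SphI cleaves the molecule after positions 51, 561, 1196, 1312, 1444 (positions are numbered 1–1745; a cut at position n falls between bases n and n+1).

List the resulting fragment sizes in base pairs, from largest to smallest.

635, 510, 301, 132, 116, 51 bp

Linear molecule, 5 cuts → 6 fragments:
  51 − 0 = 51 bp
  561 − 51 = 510 bp
  1196 − 561 = 635 bp
  1312 − 1196 = 116 bp
  1444 − 1312 = 132 bp
  1745 − 1444 = 301 bp
Sorted largest to smallest: 635, 510, 301, 132, 116, 51 bp.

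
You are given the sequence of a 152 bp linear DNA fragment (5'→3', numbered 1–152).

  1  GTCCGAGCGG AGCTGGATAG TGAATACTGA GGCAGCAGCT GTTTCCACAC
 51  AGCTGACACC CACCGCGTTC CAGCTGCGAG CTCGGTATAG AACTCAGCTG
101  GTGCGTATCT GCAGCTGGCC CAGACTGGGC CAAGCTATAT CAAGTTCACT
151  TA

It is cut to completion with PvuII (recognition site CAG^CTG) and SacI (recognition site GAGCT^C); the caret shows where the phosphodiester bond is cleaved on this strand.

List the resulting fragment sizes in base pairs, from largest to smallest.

PvuII sites (CAGCTG) start at positions 36, 50, 71, 95, 112.
PvuII cuts after base 3 of each site, so after positions 38, 52, 73, 97, 114.
The SacI site (GAGCTC) starts at position 78.
SacI cuts after base 5 of each site (before the last base), so after position 82.
Combined cut positions: 38, 52, 73, 82, 97, 114.
Linear molecule, 6 cuts → 7 fragments:
  1–38 → 38 bp
  39–52 → 14 bp
  53–73 → 21 bp
  74–82 → 9 bp
  83–97 → 15 bp
  98–114 → 17 bp
  115–152 → 38 bp
Sorted largest to smallest: 38, 38, 21, 17, 15, 14, 9 bp.

38, 38, 21, 17, 15, 14, 9 bp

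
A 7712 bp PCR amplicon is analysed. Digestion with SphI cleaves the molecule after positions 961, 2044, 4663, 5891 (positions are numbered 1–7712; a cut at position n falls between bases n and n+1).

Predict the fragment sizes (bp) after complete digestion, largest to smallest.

Linear molecule, 4 cuts → 5 fragments:
  961 − 0 = 961 bp
  2044 − 961 = 1083 bp
  4663 − 2044 = 2619 bp
  5891 − 4663 = 1228 bp
  7712 − 5891 = 1821 bp
Sorted largest to smallest: 2619, 1821, 1228, 1083, 961 bp.

2619, 1821, 1228, 1083, 961 bp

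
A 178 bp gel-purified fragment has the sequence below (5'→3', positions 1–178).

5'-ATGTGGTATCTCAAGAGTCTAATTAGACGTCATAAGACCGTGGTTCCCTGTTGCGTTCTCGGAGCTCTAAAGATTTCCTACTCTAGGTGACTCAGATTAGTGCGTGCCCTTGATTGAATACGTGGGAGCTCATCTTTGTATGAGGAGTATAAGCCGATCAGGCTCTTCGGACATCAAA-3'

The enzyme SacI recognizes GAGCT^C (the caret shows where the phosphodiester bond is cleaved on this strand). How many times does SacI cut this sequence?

2

GAGCTC occurs starting at positions 62, 126.
SacI cuts at 2 sites.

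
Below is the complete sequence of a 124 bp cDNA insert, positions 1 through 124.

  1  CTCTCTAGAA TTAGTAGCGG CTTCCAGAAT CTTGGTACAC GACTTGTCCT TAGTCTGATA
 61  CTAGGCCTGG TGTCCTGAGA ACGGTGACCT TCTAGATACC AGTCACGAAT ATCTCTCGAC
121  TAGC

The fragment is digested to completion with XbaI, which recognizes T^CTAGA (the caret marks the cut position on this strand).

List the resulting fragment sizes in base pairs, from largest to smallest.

87, 33, 4 bp

XbaI sites (TCTAGA) start at positions 4, 91.
XbaI cuts after the first base of each site, so after positions 4, 91.
Linear molecule, 2 cuts → 3 fragments:
  1–4 → 4 bp
  5–91 → 87 bp
  92–124 → 33 bp
Sorted largest to smallest: 87, 33, 4 bp.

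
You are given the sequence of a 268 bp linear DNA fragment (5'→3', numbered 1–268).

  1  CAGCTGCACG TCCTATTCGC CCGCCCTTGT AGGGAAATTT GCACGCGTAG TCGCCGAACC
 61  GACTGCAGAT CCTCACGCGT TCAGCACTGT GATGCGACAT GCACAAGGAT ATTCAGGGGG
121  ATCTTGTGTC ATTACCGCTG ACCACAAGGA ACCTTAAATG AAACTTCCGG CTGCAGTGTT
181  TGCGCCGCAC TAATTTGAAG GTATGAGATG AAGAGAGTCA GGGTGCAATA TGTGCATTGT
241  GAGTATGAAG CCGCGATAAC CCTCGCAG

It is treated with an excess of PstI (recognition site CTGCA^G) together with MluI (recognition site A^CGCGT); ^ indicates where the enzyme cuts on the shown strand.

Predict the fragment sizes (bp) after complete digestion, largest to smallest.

PstI sites (CTGCAG) start at positions 63, 171.
PstI cuts after base 5 of each site (before the last base), so after positions 67, 175.
MluI sites (ACGCGT) start at positions 43, 75.
MluI cuts after the first base of each site, so after positions 43, 75.
Combined cut positions: 43, 67, 75, 175.
Linear molecule, 4 cuts → 5 fragments:
  1–43 → 43 bp
  44–67 → 24 bp
  68–75 → 8 bp
  76–175 → 100 bp
  176–268 → 93 bp
Sorted largest to smallest: 100, 93, 43, 24, 8 bp.

100, 93, 43, 24, 8 bp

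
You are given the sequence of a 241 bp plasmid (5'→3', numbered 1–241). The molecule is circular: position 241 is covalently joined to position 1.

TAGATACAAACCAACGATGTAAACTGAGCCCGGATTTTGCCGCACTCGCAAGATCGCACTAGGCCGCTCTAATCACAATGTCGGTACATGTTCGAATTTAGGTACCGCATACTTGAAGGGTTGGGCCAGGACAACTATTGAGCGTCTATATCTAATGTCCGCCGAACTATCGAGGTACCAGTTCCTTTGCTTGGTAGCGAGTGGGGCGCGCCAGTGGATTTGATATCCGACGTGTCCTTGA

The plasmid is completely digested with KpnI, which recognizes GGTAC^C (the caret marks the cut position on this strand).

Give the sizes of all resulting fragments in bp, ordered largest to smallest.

168, 73 bp

KpnI sites (GGTACC) start at positions 101, 174.
KpnI cuts after base 5 of each site (before the last base), so after positions 105, 178.
Circular molecule, 2 cuts → 2 fragments:
  106–178 → 73 bp
  179–241 then 1–105 → 63 + 105 = 168 bp
Sorted largest to smallest: 168, 73 bp.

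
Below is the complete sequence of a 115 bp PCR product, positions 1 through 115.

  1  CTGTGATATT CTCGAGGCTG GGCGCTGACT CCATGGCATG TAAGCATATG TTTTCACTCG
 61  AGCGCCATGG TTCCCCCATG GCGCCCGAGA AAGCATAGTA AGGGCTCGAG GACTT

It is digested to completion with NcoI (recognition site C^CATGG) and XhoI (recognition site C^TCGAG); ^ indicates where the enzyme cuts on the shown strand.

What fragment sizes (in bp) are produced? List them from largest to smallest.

29, 26, 20, 11, 11, 10, 8 bp

NcoI sites (CCATGG) start at positions 31, 65, 76.
NcoI cuts after the first base of each site, so after positions 31, 65, 76.
XhoI sites (CTCGAG) start at positions 11, 57, 105.
XhoI cuts after the first base of each site, so after positions 11, 57, 105.
Combined cut positions: 11, 31, 57, 65, 76, 105.
Linear molecule, 6 cuts → 7 fragments:
  1–11 → 11 bp
  12–31 → 20 bp
  32–57 → 26 bp
  58–65 → 8 bp
  66–76 → 11 bp
  77–105 → 29 bp
  106–115 → 10 bp
Sorted largest to smallest: 29, 26, 20, 11, 11, 10, 8 bp.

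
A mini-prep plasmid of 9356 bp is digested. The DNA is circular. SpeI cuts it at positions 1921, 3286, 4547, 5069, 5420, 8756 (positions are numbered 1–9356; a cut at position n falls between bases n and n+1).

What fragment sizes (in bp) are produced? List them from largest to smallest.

Circular molecule, 6 cuts → 6 fragments:
  3286 − 1921 = 1365 bp
  4547 − 3286 = 1261 bp
  5069 − 4547 = 522 bp
  5420 − 5069 = 351 bp
  8756 − 5420 = 3336 bp
  wrap: 9356 − 8756 + 1921 = 2521 bp
Sorted largest to smallest: 3336, 2521, 1365, 1261, 522, 351 bp.

3336, 2521, 1365, 1261, 522, 351 bp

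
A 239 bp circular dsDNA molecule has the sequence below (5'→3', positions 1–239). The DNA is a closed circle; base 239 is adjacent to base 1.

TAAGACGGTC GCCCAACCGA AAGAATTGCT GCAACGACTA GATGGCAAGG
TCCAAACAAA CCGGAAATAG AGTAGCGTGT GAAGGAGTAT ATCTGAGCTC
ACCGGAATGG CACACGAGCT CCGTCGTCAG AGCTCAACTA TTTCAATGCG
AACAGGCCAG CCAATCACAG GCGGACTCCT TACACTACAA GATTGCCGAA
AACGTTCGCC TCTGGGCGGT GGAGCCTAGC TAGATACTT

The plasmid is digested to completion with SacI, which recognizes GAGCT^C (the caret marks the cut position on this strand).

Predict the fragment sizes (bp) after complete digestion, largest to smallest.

SacI sites (GAGCTC) start at positions 95, 116, 130.
SacI cuts after base 5 of each site (before the last base), so after positions 99, 120, 134.
Circular molecule, 3 cuts → 3 fragments:
  100–120 → 21 bp
  121–134 → 14 bp
  135–239 then 1–99 → 105 + 99 = 204 bp
Sorted largest to smallest: 204, 21, 14 bp.

204, 21, 14 bp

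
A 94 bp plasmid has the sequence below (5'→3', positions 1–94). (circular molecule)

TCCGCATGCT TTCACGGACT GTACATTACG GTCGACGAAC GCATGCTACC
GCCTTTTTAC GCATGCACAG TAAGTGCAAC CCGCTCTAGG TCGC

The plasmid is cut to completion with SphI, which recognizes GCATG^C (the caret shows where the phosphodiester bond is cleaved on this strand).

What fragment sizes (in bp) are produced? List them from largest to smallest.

37, 37, 20 bp

SphI sites (GCATGC) start at positions 4, 41, 61.
SphI cuts after base 5 of each site (before the last base), so after positions 8, 45, 65.
Circular molecule, 3 cuts → 3 fragments:
  9–45 → 37 bp
  46–65 → 20 bp
  66–94 then 1–8 → 29 + 8 = 37 bp
Sorted largest to smallest: 37, 37, 20 bp.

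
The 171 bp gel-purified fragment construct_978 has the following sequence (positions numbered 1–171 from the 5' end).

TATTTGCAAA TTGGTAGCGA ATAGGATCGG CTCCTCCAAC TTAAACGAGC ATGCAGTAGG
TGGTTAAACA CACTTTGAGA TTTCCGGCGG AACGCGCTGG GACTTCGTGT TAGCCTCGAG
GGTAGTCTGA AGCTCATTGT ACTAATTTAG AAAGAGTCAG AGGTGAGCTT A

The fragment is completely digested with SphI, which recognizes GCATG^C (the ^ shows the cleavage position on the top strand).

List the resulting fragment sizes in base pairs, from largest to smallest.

The SphI site (GCATGC) starts at position 49.
SphI cuts after base 5 of each site (before the last base), so after position 53.
Linear molecule, 1 cut → 2 fragments:
  1–53 → 53 bp
  54–171 → 118 bp
Sorted largest to smallest: 118, 53 bp.

118, 53 bp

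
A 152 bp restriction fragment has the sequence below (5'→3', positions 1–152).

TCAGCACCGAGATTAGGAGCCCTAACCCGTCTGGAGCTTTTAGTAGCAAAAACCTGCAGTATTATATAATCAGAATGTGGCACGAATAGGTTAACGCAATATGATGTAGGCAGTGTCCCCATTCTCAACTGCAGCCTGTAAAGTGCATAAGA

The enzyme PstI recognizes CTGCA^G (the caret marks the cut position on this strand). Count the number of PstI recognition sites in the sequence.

2

CTGCAG occurs starting at positions 54, 129.
PstI cuts at 2 sites.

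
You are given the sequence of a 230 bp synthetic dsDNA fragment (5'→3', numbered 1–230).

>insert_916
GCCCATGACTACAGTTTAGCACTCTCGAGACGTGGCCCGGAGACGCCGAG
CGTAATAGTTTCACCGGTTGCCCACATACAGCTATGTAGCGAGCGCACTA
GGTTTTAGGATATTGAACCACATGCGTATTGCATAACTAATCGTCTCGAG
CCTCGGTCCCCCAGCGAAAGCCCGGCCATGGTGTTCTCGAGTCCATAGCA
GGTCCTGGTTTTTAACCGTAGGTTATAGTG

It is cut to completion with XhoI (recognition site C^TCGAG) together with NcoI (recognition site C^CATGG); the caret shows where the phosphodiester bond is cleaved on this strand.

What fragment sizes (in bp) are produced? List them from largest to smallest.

121, 44, 31, 24, 10 bp

XhoI sites (CTCGAG) start at positions 24, 145, 186.
XhoI cuts after the first base of each site, so after positions 24, 145, 186.
The NcoI site (CCATGG) starts at position 176.
NcoI cuts after the first base of each site, so after position 176.
Combined cut positions: 24, 145, 176, 186.
Linear molecule, 4 cuts → 5 fragments:
  1–24 → 24 bp
  25–145 → 121 bp
  146–176 → 31 bp
  177–186 → 10 bp
  187–230 → 44 bp
Sorted largest to smallest: 121, 44, 31, 24, 10 bp.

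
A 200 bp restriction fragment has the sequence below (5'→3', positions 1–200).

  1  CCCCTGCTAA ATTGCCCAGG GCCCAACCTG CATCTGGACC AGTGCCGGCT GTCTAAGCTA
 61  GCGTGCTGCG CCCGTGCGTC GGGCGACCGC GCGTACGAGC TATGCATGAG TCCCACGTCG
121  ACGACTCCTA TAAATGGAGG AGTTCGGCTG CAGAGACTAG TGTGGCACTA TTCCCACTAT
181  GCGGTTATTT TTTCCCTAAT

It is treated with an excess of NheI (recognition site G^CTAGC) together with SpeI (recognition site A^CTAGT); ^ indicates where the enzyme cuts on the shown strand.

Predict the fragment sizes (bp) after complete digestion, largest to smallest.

The NheI site (GCTAGC) starts at position 57.
NheI cuts after the first base of each site, so after position 57.
The SpeI site (ACTAGT) starts at position 156.
SpeI cuts after the first base of each site, so after position 156.
Combined cut positions: 57, 156.
Linear molecule, 2 cuts → 3 fragments:
  1–57 → 57 bp
  58–156 → 99 bp
  157–200 → 44 bp
Sorted largest to smallest: 99, 57, 44 bp.

99, 57, 44 bp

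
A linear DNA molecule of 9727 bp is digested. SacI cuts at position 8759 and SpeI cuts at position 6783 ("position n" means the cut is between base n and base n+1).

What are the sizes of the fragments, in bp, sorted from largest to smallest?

Combined cut positions (sorted): 6783, 8759.
Linear molecule, 2 cuts → 3 fragments:
  6783 − 0 = 6783 bp
  8759 − 6783 = 1976 bp
  9727 − 8759 = 968 bp
Sorted largest to smallest: 6783, 1976, 968 bp.

6783, 1976, 968 bp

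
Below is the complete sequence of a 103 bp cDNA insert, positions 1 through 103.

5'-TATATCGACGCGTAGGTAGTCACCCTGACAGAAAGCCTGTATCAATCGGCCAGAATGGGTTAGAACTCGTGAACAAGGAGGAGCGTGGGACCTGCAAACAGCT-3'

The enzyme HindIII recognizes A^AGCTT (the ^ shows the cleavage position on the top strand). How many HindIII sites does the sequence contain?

0

No occurrence of AAGCTT is present in the sequence.
HindIII does not cut: 0 sites.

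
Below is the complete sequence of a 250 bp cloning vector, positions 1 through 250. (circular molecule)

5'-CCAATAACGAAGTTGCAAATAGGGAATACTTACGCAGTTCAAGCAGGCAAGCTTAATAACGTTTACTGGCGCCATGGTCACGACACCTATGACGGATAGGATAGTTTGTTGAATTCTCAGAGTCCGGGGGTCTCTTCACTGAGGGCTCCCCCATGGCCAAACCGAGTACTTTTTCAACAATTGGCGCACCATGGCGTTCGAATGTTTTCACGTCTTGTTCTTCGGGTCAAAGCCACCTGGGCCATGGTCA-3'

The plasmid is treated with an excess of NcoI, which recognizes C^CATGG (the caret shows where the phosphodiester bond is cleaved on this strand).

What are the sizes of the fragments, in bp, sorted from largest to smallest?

80, 79, 53, 38 bp

NcoI sites (CCATGG) start at positions 72, 151, 189, 242.
NcoI cuts after the first base of each site, so after positions 72, 151, 189, 242.
Circular molecule, 4 cuts → 4 fragments:
  73–151 → 79 bp
  152–189 → 38 bp
  190–242 → 53 bp
  243–250 then 1–72 → 8 + 72 = 80 bp
Sorted largest to smallest: 80, 79, 53, 38 bp.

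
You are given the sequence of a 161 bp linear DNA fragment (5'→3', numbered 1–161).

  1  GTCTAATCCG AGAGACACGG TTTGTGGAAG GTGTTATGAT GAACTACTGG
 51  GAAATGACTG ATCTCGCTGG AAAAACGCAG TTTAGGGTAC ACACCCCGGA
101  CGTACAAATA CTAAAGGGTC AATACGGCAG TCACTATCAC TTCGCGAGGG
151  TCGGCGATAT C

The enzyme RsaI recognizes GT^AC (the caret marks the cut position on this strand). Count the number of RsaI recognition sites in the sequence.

2

GTAC occurs starting at positions 87, 102.
RsaI cuts at 2 sites.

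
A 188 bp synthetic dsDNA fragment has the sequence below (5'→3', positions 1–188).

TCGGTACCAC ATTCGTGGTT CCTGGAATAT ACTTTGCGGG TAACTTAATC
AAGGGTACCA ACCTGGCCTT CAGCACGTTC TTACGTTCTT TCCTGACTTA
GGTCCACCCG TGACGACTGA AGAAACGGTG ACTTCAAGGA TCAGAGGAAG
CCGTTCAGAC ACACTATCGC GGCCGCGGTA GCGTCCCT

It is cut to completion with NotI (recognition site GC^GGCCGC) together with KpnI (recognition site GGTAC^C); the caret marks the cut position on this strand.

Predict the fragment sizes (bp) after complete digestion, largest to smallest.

The NotI site (GCGGCCGC) starts at position 169.
NotI cuts after base 2 of each site, so after position 170.
KpnI sites (GGTACC) start at positions 3, 54.
KpnI cuts after base 5 of each site (before the last base), so after positions 7, 58.
Combined cut positions: 7, 58, 170.
Linear molecule, 3 cuts → 4 fragments:
  1–7 → 7 bp
  8–58 → 51 bp
  59–170 → 112 bp
  171–188 → 18 bp
Sorted largest to smallest: 112, 51, 18, 7 bp.

112, 51, 18, 7 bp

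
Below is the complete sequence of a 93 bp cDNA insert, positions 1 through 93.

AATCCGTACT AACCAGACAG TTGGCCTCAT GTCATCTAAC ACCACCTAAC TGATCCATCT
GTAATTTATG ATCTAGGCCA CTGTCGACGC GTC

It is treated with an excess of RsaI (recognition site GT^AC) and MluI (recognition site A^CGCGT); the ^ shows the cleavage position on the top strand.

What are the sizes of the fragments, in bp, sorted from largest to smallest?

80, 7, 6 bp

The RsaI site (GTAC) starts at position 6.
RsaI cuts after base 2 of each site, so after position 7.
The MluI site (ACGCGT) starts at position 87.
MluI cuts after the first base of each site, so after position 87.
Combined cut positions: 7, 87.
Linear molecule, 2 cuts → 3 fragments:
  1–7 → 7 bp
  8–87 → 80 bp
  88–93 → 6 bp
Sorted largest to smallest: 80, 7, 6 bp.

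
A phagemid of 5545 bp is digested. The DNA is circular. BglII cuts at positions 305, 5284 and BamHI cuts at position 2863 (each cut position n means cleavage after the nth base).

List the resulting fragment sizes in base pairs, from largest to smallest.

2558, 2421, 566 bp

Combined cut positions (sorted): 305, 2863, 5284.
Circular molecule, 3 cuts → 3 fragments:
  2863 − 305 = 2558 bp
  5284 − 2863 = 2421 bp
  wrap: 5545 − 5284 + 305 = 566 bp
Sorted largest to smallest: 2558, 2421, 566 bp.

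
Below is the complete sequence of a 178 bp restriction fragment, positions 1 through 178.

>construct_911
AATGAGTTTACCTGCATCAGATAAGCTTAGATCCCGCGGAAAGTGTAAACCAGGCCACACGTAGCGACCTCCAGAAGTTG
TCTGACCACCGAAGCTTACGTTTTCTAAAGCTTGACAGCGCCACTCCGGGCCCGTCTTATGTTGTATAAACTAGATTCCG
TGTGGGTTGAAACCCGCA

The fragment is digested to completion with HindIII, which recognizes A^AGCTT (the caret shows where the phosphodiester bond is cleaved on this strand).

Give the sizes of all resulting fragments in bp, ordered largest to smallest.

HindIII sites (AAGCTT) start at positions 23, 92, 108.
HindIII cuts after the first base of each site, so after positions 23, 92, 108.
Linear molecule, 3 cuts → 4 fragments:
  1–23 → 23 bp
  24–92 → 69 bp
  93–108 → 16 bp
  109–178 → 70 bp
Sorted largest to smallest: 70, 69, 23, 16 bp.

70, 69, 23, 16 bp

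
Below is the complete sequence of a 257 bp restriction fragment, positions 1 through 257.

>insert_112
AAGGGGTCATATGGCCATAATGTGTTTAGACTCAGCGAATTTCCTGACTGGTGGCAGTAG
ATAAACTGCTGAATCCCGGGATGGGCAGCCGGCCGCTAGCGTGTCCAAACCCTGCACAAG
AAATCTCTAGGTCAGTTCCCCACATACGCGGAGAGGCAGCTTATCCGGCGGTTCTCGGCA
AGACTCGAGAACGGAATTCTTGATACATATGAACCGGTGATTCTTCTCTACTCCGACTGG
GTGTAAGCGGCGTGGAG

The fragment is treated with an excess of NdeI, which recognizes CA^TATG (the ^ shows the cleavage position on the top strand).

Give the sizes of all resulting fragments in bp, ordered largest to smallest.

198, 50, 9 bp

NdeI sites (CATATG) start at positions 8, 206.
NdeI cuts after base 2 of each site, so after positions 9, 207.
Linear molecule, 2 cuts → 3 fragments:
  1–9 → 9 bp
  10–207 → 198 bp
  208–257 → 50 bp
Sorted largest to smallest: 198, 50, 9 bp.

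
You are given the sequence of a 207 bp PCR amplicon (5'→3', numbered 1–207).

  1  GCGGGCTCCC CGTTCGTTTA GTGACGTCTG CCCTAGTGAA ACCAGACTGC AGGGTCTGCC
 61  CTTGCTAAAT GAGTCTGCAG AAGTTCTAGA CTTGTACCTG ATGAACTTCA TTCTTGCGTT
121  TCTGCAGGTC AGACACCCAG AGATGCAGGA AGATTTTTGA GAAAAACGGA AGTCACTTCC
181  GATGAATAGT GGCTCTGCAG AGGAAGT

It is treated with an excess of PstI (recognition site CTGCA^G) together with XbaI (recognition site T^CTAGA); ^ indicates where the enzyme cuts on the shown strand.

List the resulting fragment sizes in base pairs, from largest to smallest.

PstI sites (CTGCAG) start at positions 47, 75, 122, 195.
PstI cuts after base 5 of each site (before the last base), so after positions 51, 79, 126, 199.
The XbaI site (TCTAGA) starts at position 85.
XbaI cuts after the first base of each site, so after position 85.
Combined cut positions: 51, 79, 85, 126, 199.
Linear molecule, 5 cuts → 6 fragments:
  1–51 → 51 bp
  52–79 → 28 bp
  80–85 → 6 bp
  86–126 → 41 bp
  127–199 → 73 bp
  200–207 → 8 bp
Sorted largest to smallest: 73, 51, 41, 28, 8, 6 bp.

73, 51, 41, 28, 8, 6 bp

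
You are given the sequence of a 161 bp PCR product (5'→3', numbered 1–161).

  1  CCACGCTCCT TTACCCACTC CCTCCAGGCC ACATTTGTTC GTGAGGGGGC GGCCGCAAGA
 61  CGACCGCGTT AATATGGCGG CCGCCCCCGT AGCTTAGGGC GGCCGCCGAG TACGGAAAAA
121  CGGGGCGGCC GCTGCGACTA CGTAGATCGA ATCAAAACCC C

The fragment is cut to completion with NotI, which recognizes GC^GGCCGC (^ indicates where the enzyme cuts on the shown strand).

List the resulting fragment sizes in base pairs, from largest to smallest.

50, 35, 28, 26, 22 bp

NotI sites (GCGGCCGC) start at positions 49, 77, 99, 125.
NotI cuts after base 2 of each site, so after positions 50, 78, 100, 126.
Linear molecule, 4 cuts → 5 fragments:
  1–50 → 50 bp
  51–78 → 28 bp
  79–100 → 22 bp
  101–126 → 26 bp
  127–161 → 35 bp
Sorted largest to smallest: 50, 35, 28, 26, 22 bp.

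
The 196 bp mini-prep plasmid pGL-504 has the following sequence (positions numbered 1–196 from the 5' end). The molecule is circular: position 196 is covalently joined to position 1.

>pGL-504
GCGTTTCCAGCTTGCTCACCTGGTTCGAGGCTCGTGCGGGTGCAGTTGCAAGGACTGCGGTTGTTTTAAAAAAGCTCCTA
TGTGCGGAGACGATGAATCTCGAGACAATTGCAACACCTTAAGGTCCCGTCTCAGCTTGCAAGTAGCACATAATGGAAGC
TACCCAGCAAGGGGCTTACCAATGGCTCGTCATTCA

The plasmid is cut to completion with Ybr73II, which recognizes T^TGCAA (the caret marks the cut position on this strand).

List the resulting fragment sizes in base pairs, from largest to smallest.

Ybr73II sites (TTGCAA) start at positions 46, 109, 137.
Ybr73II cuts after the first base of each site, so after positions 46, 109, 137.
Circular molecule, 3 cuts → 3 fragments:
  47–109 → 63 bp
  110–137 → 28 bp
  138–196 then 1–46 → 59 + 46 = 105 bp
Sorted largest to smallest: 105, 63, 28 bp.

105, 63, 28 bp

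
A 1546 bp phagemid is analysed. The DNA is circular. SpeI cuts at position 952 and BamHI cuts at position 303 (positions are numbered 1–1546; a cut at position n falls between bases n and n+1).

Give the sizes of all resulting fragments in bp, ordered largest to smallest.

Combined cut positions (sorted): 303, 952.
Circular molecule, 2 cuts → 2 fragments:
  952 − 303 = 649 bp
  wrap: 1546 − 952 + 303 = 897 bp
Sorted largest to smallest: 897, 649 bp.

897, 649 bp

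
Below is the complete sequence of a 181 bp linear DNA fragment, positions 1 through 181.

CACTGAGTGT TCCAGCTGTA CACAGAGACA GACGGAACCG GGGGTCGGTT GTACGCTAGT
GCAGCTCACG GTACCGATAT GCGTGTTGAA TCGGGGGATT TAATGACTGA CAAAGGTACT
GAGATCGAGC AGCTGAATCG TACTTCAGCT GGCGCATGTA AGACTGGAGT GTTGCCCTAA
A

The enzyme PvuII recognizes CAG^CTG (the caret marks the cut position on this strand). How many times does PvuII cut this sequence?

3

CAGCTG occurs starting at positions 13, 130, 146.
PvuII cuts at 3 sites.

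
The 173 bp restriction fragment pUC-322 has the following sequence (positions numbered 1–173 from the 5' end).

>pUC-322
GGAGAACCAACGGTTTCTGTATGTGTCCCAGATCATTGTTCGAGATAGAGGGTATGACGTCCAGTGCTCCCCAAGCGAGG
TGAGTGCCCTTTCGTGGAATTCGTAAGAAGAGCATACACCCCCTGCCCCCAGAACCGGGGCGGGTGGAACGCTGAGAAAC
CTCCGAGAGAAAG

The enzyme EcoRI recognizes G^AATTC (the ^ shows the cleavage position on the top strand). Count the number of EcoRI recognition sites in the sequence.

GAATTC occurs starting at position 97.
EcoRI cuts at 1 site.

1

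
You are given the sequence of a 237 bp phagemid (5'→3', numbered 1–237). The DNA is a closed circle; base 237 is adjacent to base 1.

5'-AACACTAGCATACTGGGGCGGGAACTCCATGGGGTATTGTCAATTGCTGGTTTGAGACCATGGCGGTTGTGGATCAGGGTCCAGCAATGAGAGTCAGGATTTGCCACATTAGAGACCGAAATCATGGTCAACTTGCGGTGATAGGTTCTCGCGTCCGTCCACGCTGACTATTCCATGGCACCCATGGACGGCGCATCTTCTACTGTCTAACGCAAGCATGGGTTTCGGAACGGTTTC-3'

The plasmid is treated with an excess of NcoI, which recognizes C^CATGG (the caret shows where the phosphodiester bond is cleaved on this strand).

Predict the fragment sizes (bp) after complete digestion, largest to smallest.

115, 82, 31, 9 bp

NcoI sites (CCATGG) start at positions 27, 58, 173, 182.
NcoI cuts after the first base of each site, so after positions 27, 58, 173, 182.
Circular molecule, 4 cuts → 4 fragments:
  28–58 → 31 bp
  59–173 → 115 bp
  174–182 → 9 bp
  183–237 then 1–27 → 55 + 27 = 82 bp
Sorted largest to smallest: 115, 82, 31, 9 bp.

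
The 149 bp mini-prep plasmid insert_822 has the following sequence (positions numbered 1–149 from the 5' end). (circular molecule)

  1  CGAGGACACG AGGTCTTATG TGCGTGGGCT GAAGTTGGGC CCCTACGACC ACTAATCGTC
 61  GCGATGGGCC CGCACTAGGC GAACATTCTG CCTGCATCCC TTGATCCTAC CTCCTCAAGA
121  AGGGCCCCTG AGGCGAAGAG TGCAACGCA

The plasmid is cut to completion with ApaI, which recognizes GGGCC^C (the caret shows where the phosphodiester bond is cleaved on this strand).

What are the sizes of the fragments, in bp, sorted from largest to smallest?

ApaI sites (GGGCCC) start at positions 37, 66, 122.
ApaI cuts after base 5 of each site (before the last base), so after positions 41, 70, 126.
Circular molecule, 3 cuts → 3 fragments:
  42–70 → 29 bp
  71–126 → 56 bp
  127–149 then 1–41 → 23 + 41 = 64 bp
Sorted largest to smallest: 64, 56, 29 bp.

64, 56, 29 bp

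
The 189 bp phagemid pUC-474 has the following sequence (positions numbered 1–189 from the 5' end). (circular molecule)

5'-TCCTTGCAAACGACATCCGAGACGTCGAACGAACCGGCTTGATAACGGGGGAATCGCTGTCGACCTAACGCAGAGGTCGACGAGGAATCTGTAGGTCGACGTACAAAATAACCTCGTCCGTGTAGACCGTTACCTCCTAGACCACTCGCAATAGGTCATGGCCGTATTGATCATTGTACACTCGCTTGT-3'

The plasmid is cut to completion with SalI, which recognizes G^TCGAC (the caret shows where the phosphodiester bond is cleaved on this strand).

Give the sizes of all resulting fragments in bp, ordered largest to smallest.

153, 19, 17 bp

SalI sites (GTCGAC) start at positions 59, 76, 95.
SalI cuts after the first base of each site, so after positions 59, 76, 95.
Circular molecule, 3 cuts → 3 fragments:
  60–76 → 17 bp
  77–95 → 19 bp
  96–189 then 1–59 → 94 + 59 = 153 bp
Sorted largest to smallest: 153, 19, 17 bp.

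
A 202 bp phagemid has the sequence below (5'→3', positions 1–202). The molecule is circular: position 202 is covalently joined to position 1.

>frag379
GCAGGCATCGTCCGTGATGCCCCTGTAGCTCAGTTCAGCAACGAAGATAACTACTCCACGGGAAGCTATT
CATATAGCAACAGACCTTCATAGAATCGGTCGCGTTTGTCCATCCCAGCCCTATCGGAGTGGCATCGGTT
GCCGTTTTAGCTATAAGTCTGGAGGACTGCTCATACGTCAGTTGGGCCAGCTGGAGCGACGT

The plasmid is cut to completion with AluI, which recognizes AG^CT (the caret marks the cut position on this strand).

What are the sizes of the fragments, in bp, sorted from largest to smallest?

AluI sites (AGCT) start at positions 27, 64, 149, 189.
AluI cuts after base 2 of each site, so after positions 28, 65, 150, 190.
Circular molecule, 4 cuts → 4 fragments:
  29–65 → 37 bp
  66–150 → 85 bp
  151–190 → 40 bp
  191–202 then 1–28 → 12 + 28 = 40 bp
Sorted largest to smallest: 85, 40, 40, 37 bp.

85, 40, 40, 37 bp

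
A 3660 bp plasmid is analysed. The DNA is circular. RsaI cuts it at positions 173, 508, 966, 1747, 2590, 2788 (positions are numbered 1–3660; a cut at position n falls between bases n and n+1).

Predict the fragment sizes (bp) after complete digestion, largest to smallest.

Circular molecule, 6 cuts → 6 fragments:
  508 − 173 = 335 bp
  966 − 508 = 458 bp
  1747 − 966 = 781 bp
  2590 − 1747 = 843 bp
  2788 − 2590 = 198 bp
  wrap: 3660 − 2788 + 173 = 1045 bp
Sorted largest to smallest: 1045, 843, 781, 458, 335, 198 bp.

1045, 843, 781, 458, 335, 198 bp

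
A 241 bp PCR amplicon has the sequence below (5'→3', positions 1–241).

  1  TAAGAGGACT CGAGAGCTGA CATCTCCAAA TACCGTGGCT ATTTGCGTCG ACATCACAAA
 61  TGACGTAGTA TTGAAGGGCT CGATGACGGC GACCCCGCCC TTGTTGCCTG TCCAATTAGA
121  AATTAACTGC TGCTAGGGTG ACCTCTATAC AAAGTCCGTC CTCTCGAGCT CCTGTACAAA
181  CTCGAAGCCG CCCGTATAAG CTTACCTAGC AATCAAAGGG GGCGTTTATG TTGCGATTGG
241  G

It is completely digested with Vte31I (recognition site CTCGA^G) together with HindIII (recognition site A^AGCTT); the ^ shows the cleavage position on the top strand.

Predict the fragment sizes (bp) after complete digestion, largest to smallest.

Vte31I sites (CTCGAG) start at positions 9, 163.
Vte31I cuts after base 5 of each site (before the last base), so after positions 13, 167.
The HindIII site (AAGCTT) starts at position 198.
HindIII cuts after the first base of each site, so after position 198.
Combined cut positions: 13, 167, 198.
Linear molecule, 3 cuts → 4 fragments:
  1–13 → 13 bp
  14–167 → 154 bp
  168–198 → 31 bp
  199–241 → 43 bp
Sorted largest to smallest: 154, 43, 31, 13 bp.

154, 43, 31, 13 bp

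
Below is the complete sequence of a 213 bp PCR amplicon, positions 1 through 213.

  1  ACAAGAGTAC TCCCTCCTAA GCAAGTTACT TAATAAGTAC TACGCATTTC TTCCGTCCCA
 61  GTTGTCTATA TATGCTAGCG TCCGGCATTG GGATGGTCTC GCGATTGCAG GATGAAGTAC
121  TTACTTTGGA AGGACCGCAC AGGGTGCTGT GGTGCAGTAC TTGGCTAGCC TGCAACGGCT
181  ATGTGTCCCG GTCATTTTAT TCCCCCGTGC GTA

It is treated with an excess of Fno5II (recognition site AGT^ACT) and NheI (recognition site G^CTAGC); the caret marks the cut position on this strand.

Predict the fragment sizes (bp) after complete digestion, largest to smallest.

Fno5II sites (AGTACT) start at positions 6, 36, 116, 156.
Fno5II cuts after base 3 of each site, so after positions 8, 38, 118, 158.
NheI sites (GCTAGC) start at positions 74, 164.
NheI cuts after the first base of each site, so after positions 74, 164.
Combined cut positions: 8, 38, 74, 118, 158, 164.
Linear molecule, 6 cuts → 7 fragments:
  1–8 → 8 bp
  9–38 → 30 bp
  39–74 → 36 bp
  75–118 → 44 bp
  119–158 → 40 bp
  159–164 → 6 bp
  165–213 → 49 bp
Sorted largest to smallest: 49, 44, 40, 36, 30, 8, 6 bp.

49, 44, 40, 36, 30, 8, 6 bp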